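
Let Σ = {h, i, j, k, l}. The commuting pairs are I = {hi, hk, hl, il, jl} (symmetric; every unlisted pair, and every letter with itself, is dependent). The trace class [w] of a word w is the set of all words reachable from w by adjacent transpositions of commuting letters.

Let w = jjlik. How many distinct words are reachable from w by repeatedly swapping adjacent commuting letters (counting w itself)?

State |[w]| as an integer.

piece 0:j — minimal
piece 1:j rests on {0:j}
piece 2:l — minimal
piece 3:i rests on {1:j}
piece 4:k rests on {2:l, 3:i}
minimal pieces: {0:j, 2:l}
ways to finish when only these pieces remain (= sum over removing one remaining piece with nothing left below it):
  1 left: {4}→1
  2 left: {2,4}→1  {3,4}→1
  3 left: {1,3,4}→1  {2,3,4}→2
  placing 0:j first → 3 extensions
  placing 2:l first → 1 extensions
total linear extensions = 4

4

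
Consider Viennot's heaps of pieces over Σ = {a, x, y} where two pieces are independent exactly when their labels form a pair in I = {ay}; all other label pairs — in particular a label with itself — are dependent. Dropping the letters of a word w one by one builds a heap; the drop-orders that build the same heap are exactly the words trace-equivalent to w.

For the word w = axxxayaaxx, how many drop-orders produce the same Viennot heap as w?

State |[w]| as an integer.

4

#0=a has no predecessor
#1=x depends on [0:a]
#2=x depends on [1:x]
#3=x depends on [2:x]
#4=a depends on [3:x]
#5=y depends on [3:x]
#6=a depends on [4:a]
#7=a depends on [6:a]
#8=x depends on [5:y, 7:a]
#9=x depends on [8:x]
sources: [0:a]
N(rest) = Σ N(rest − s) over sources s of rest; N(one piece) = 1:
  size 1 → [9]=1
  size 2 → [8,9]=1
  size 3 → [5,8,9]=1  [7,8,9]=1
  size 4 → [5,7,8,9]=2  [6,7,8,9]=1
  size 5 → [4,6,7,8,9]=1  [5,6,7,8,9]=3
  size 6 → [4,5,6,7,8,9]=4
  size 7 → [3,4,5,6,7,8,9]=4
  size 8 → [2,3,4,5,6,7,8,9]=4
  first=0(a) contributes 4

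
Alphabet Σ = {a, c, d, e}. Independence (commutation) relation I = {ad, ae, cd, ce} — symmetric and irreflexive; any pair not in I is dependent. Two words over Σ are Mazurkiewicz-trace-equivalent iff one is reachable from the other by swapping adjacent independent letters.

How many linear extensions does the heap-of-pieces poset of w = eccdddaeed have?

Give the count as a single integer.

120

piece 0:e — minimal
piece 1:c — minimal
piece 2:c rests on {1:c}
piece 3:d rests on {0:e}
piece 4:d rests on {3:d}
piece 5:d rests on {4:d}
piece 6:a rests on {2:c}
piece 7:e rests on {5:d}
piece 8:e rests on {7:e}
piece 9:d rests on {8:e}
minimal pieces: {0:e, 1:c}
ways to finish when only these pieces remain (= sum over removing one remaining piece with nothing left below it):
  1 left: {6}→1  {9}→1
  2 left: {2,6}→1  {6,9}→2  {8,9}→1
  3 left: {1,2,6}→1  {2,6,9}→3  {6,8,9}→3  {7,8,9}→1
  4 left: {1,2,6,9}→4  {2,6,8,9}→6  {5,7,8,9}→1  {6,7,8,9}→4
  5 left: {1,2,6,8,9}→10  {2,6,7,8,9}→10  {4,5,7,8,9}→1  {5,6,7,8,9}→5
  6 left: {1,2,6,7,8,9}→20  {2,5,6,7,8,9}→15  {3,4,5,7,8,9}→1  {4,5,6,7,8,9}→6
  7 left: {0,3,4,5,7,8,9}→1  {1,2,5,6,7,8,9}→35  {2,4,5,6,7,8,9}→21  {3,4,5,6,7,8,9}→7
  8 left: {0,3,4,5,6,7,8,9}→8  {1,2,4,5,6,7,8,9}→56  {2,3,4,5,6,7,8,9}→28
  placing 0:e first → 84 extensions
  placing 1:c first → 36 extensions
total linear extensions = 120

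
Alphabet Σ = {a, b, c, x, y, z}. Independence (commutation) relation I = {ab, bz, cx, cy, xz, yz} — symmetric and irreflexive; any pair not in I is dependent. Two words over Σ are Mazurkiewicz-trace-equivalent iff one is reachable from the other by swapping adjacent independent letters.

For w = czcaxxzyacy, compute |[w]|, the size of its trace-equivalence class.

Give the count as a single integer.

8

drop 0:c onto floor
drop 1:z onto {0:c}
drop 2:c onto {1:z}
drop 3:a onto {2:c}
drop 4:x onto {3:a}
drop 5:x onto {4:x}
drop 6:z onto {3:a}
drop 7:y onto {5:x}
drop 8:a onto {6:z, 7:y}
drop 9:c onto {8:a}
drop 10:y onto {8:a}
ground layer = {0:c}
drop-orders for the pieces not yet dropped (sum over which currently-grounded one goes next):
  1 to go: {9} 1  {10} 1
  2 to go: {9,10} 2
  3 to go: {8,9,10} 2
  4 to go: {6,8,9,10} 2  {7,8,9,10} 2
  5 to go: {5,7,8,9,10} 2  {6,7,8,9,10} 4
  6 to go: {4,5,7,8,9,10} 2  {5,6,7,8,9,10} 6
  7 to go: {4,5,6,7,8,9,10} 8
  8 to go: {3,4,5,6,7,8,9,10} 8
  9 to go: {2,3,4,5,6,7,8,9,10} 8
  if 0:c drops first: 8 orders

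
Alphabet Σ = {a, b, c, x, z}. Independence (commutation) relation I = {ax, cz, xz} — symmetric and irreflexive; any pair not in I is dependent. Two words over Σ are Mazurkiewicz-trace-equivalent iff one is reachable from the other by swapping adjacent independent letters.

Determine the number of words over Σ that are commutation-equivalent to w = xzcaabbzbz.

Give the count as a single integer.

0(x) covers ∅
1(z) covers ∅
2(c) covers 0:x
3(a) covers 1:z, 2:c
4(a) covers 3:a
5(b) covers 4:a
6(b) covers 5:b
7(z) covers 6:b
8(b) covers 7:z
9(z) covers 8:b
floor of heap: 0:x, 1:z
completions by unplaced set U, small U first (add the entries for U minus each lowest piece of U):
  |U|=1: {9}:1
  |U|=2: {8,9}:1
  |U|=3: {7,8,9}:1
  |U|=4: {6,7,8,9}:1
  |U|=5: {5,6,7,8,9}:1
  |U|=6: {4,5,6,7,8,9}:1
  |U|=7: {3,4,5,6,7,8,9}:1
  |U|=8: {1,3,4,5,6,7,8,9}:1  {2,3,4,5,6,7,8,9}:1
  start at 0(x): 2
  start at 1(z): 1
sum over floor = 3

3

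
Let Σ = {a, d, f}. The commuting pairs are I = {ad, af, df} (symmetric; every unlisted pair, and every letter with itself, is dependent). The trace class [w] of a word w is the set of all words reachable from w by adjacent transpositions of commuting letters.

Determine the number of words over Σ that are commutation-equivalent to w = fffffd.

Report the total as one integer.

drop 0:f onto floor
drop 1:f onto {0:f}
drop 2:f onto {1:f}
drop 3:f onto {2:f}
drop 4:f onto {3:f}
drop 5:d onto floor
ground layer = {0:f, 5:d}
drop-orders for the pieces not yet dropped (sum over which currently-grounded one goes next):
  1 to go: {4} 1  {5} 1
  2 to go: {3,4} 1  {4,5} 2
  3 to go: {2,3,4} 1  {3,4,5} 3
  4 to go: {1,2,3,4} 1  {2,3,4,5} 4
  if 0:f drops first: 5 orders
  if 5:d drops first: 1 orders
heap linearizations: 6

6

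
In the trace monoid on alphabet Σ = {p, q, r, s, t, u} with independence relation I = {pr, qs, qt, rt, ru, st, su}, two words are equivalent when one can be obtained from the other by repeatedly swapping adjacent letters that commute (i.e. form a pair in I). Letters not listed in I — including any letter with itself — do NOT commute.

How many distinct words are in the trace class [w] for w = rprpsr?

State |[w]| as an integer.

0(r) covers ∅
1(p) covers ∅
2(r) covers 0:r
3(p) covers 1:p
4(s) covers 2:r, 3:p
5(r) covers 4:s
floor of heap: 0:r, 1:p
completions by unplaced set U, small U first (add the entries for U minus each lowest piece of U):
  |U|=1: {5}:1
  |U|=2: {4,5}:1
  |U|=3: {2,4,5}:1  {3,4,5}:1
  |U|=4: {0,2,4,5}:1  {1,3,4,5}:1  {2,3,4,5}:2
  start at 0(r): 3
  start at 1(p): 3
sum over floor = 6

6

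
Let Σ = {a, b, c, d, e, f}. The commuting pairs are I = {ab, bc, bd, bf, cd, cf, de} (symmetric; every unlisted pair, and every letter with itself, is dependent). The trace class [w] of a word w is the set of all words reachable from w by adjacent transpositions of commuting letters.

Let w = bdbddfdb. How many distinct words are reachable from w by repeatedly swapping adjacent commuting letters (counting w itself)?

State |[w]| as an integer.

56

piece 0:b — minimal
piece 1:d — minimal
piece 2:b rests on {0:b}
piece 3:d rests on {1:d}
piece 4:d rests on {3:d}
piece 5:f rests on {4:d}
piece 6:d rests on {5:f}
piece 7:b rests on {2:b}
minimal pieces: {0:b, 1:d}
ways to finish when only these pieces remain (= sum over removing one remaining piece with nothing left below it):
  1 left: {6}→1  {7}→1
  2 left: {2,7}→1  {5,6}→1  {6,7}→2
  3 left: {0,2,7}→1  {2,6,7}→3  {4,5,6}→1  {5,6,7}→3
  4 left: {0,2,6,7}→4  {2,5,6,7}→6  {3,4,5,6}→1  {4,5,6,7}→4
  5 left: {0,2,5,6,7}→10  {1,3,4,5,6}→1  {2,4,5,6,7}→10  {3,4,5,6,7}→5
  6 left: {0,2,4,5,6,7}→20  {1,3,4,5,6,7}→6  {2,3,4,5,6,7}→15
  placing 0:b first → 21 extensions
  placing 1:d first → 35 extensions
total linear extensions = 56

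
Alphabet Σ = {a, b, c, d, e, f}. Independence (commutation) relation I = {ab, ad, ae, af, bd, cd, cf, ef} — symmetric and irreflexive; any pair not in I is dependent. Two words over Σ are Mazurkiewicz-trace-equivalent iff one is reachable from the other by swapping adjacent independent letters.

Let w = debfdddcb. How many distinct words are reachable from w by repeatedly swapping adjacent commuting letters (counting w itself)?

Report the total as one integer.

14

#0=d has no predecessor
#1=e depends on [0:d]
#2=b depends on [1:e]
#3=f depends on [2:b]
#4=d depends on [3:f]
#5=d depends on [4:d]
#6=d depends on [5:d]
#7=c depends on [2:b]
#8=b depends on [3:f, 7:c]
sources: [0:d]
N(rest) = Σ N(rest − s) over sources s of rest; N(one piece) = 1:
  size 1 → [6]=1  [8]=1
  size 2 → [5,6]=1  [6,8]=2  [7,8]=1
  size 3 → [4,5,6]=1  [5,6,8]=3  [6,7,8]=3
  size 4 → [4,5,6,8]=4  [5,6,7,8]=6
  size 5 → [3,4,5,6,8]=4  [4,5,6,7,8]=10
  size 6 → [3,4,5,6,7,8]=14
  size 7 → [2,3,4,5,6,7,8]=14
  first=0(d) contributes 14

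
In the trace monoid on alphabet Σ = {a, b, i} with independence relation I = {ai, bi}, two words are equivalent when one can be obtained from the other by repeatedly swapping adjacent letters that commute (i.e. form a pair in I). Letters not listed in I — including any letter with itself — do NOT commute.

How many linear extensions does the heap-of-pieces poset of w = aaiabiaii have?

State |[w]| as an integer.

126

#0=a has no predecessor
#1=a depends on [0:a]
#2=i has no predecessor
#3=a depends on [1:a]
#4=b depends on [3:a]
#5=i depends on [2:i]
#6=a depends on [4:b]
#7=i depends on [5:i]
#8=i depends on [7:i]
sources: [0:a, 2:i]
N(rest) = Σ N(rest − s) over sources s of rest; N(one piece) = 1:
  size 1 → [6]=1  [8]=1
  size 2 → [4,6]=1  [6,8]=2  [7,8]=1
  size 3 → [3,4,6]=1  [4,6,8]=3  [5,7,8]=1  [6,7,8]=3
  size 4 → [1,3,4,6]=1  [2,5,7,8]=1  [3,4,6,8]=4  [4,6,7,8]=6  [5,6,7,8]=4
  size 5 → [0,1,3,4,6]=1  [1,3,4,6,8]=5  [2,5,6,7,8]=5  [3,4,6,7,8]=10  [4,5,6,7,8]=10
  size 6 → [0,1,3,4,6,8]=6  [1,3,4,6,7,8]=15  [2,4,5,6,7,8]=15  [3,4,5,6,7,8]=20
  size 7 → [0,1,3,4,6,7,8]=21  [1,3,4,5,6,7,8]=35  [2,3,4,5,6,7,8]=35
  first=0(a) contributes 70
  first=2(i) contributes 56
|[w]| = 126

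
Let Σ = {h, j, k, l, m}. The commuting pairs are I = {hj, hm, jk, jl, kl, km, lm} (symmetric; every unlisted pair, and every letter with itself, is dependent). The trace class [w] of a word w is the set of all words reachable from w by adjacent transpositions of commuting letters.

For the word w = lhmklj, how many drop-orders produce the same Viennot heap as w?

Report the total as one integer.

#0=l has no predecessor
#1=h depends on [0:l]
#2=m has no predecessor
#3=k depends on [1:h]
#4=l depends on [1:h]
#5=j depends on [2:m]
sources: [0:l, 2:m]
N(rest) = Σ N(rest − s) over sources s of rest; N(one piece) = 1:
  size 1 → [3]=1  [4]=1  [5]=1
  size 2 → [2,5]=1  [3,4]=2  [3,5]=2  [4,5]=2
  size 3 → [1,3,4]=2  [2,3,5]=3  [2,4,5]=3  [3,4,5]=6
  size 4 → [0,1,3,4]=2  [1,3,4,5]=8  [2,3,4,5]=12
  first=0(l) contributes 20
  first=2(m) contributes 10
|[w]| = 30

30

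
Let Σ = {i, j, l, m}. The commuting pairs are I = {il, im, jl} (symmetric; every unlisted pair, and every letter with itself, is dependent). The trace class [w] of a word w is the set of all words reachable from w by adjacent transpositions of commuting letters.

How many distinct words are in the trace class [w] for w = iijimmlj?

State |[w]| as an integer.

piece 0:i — minimal
piece 1:i rests on {0:i}
piece 2:j rests on {1:i}
piece 3:i rests on {2:j}
piece 4:m rests on {2:j}
piece 5:m rests on {4:m}
piece 6:l rests on {5:m}
piece 7:j rests on {3:i, 5:m}
minimal pieces: {0:i}
ways to finish when only these pieces remain (= sum over removing one remaining piece with nothing left below it):
  1 left: {6}→1  {7}→1
  2 left: {3,7}→1  {6,7}→2
  3 left: {3,6,7}→3  {5,6,7}→2
  4 left: {3,5,6,7}→5  {4,5,6,7}→2
  5 left: {3,4,5,6,7}→7
  6 left: {2,3,4,5,6,7}→7
  placing 0:i first → 7 extensions

7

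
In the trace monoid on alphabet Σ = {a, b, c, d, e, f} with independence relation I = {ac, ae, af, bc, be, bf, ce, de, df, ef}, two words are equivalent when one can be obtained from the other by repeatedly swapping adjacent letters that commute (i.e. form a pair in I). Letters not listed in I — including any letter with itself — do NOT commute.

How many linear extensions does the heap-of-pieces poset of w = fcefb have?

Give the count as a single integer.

0(f) covers ∅
1(c) covers 0:f
2(e) covers ∅
3(f) covers 1:c
4(b) covers ∅
floor of heap: 0:f, 2:e, 4:b
completions by unplaced set U, small U first (add the entries for U minus each lowest piece of U):
  |U|=1: {2}:1  {3}:1  {4}:1
  |U|=2: {1,3}:1  {2,3}:2  {2,4}:2  {3,4}:2
  |U|=3: {0,1,3}:1  {1,2,3}:3  {1,3,4}:3  {2,3,4}:6
  start at 0(f): 12
  start at 2(e): 4
  start at 4(b): 4
sum over floor = 20

20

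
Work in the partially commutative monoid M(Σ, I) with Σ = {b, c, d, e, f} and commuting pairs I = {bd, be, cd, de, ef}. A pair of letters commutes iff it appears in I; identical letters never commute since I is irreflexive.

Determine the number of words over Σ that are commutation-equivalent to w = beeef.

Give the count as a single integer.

10

#0=b has no predecessor
#1=e has no predecessor
#2=e depends on [1:e]
#3=e depends on [2:e]
#4=f depends on [0:b]
sources: [0:b, 1:e]
N(rest) = Σ N(rest − s) over sources s of rest; N(one piece) = 1:
  size 1 → [3]=1  [4]=1
  size 2 → [0,4]=1  [2,3]=1  [3,4]=2
  size 3 → [0,3,4]=3  [1,2,3]=1  [2,3,4]=3
  first=0(b) contributes 4
  first=1(e) contributes 6
|[w]| = 10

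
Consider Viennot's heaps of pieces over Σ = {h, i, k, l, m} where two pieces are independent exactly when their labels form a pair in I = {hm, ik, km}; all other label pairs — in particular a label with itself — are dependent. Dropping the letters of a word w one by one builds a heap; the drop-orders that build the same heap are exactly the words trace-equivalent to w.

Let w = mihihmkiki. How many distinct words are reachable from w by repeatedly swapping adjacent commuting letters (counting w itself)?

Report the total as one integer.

drop 0:m onto floor
drop 1:i onto {0:m}
drop 2:h onto {1:i}
drop 3:i onto {2:h}
drop 4:h onto {3:i}
drop 5:m onto {3:i}
drop 6:k onto {4:h}
drop 7:i onto {4:h, 5:m}
drop 8:k onto {6:k}
drop 9:i onto {7:i}
ground layer = {0:m}
drop-orders for the pieces not yet dropped (sum over which currently-grounded one goes next):
  1 to go: {8} 1  {9} 1
  2 to go: {6,8} 1  {7,9} 1  {8,9} 2
  3 to go: {5,7,9} 1  {6,8,9} 3  {7,8,9} 3
  4 to go: {5,7,8,9} 4  {6,7,8,9} 6
  5 to go: {4,6,7,8,9} 6  {5,6,7,8,9} 10
  6 to go: {4,5,6,7,8,9} 16
  7 to go: {3,4,5,6,7,8,9} 16
  8 to go: {2,3,4,5,6,7,8,9} 16
  if 0:m drops first: 16 orders

16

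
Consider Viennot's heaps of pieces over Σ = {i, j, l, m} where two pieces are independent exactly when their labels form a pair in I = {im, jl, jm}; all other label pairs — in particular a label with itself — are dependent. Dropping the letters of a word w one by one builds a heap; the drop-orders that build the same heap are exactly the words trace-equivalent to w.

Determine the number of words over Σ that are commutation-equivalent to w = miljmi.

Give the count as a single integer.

12

piece 0:m — minimal
piece 1:i — minimal
piece 2:l rests on {0:m, 1:i}
piece 3:j rests on {1:i}
piece 4:m rests on {2:l}
piece 5:i rests on {2:l, 3:j}
minimal pieces: {0:m, 1:i}
ways to finish when only these pieces remain (= sum over removing one remaining piece with nothing left below it):
  1 left: {4}→1  {5}→1
  2 left: {3,5}→1  {4,5}→2
  3 left: {2,4,5}→2  {3,4,5}→3
  4 left: {0,2,4,5}→2  {2,3,4,5}→5
  placing 0:m first → 5 extensions
  placing 1:i first → 7 extensions
total linear extensions = 12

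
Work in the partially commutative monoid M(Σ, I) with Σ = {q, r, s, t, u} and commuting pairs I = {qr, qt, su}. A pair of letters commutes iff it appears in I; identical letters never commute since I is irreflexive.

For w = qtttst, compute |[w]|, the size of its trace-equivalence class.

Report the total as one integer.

piece 0:q — minimal
piece 1:t — minimal
piece 2:t rests on {1:t}
piece 3:t rests on {2:t}
piece 4:s rests on {0:q, 3:t}
piece 5:t rests on {4:s}
minimal pieces: {0:q, 1:t}
ways to finish when only these pieces remain (= sum over removing one remaining piece with nothing left below it):
  1 left: {5}→1
  2 left: {4,5}→1
  3 left: {0,4,5}→1  {3,4,5}→1
  4 left: {0,3,4,5}→2  {2,3,4,5}→1
  placing 0:q first → 1 extensions
  placing 1:t first → 3 extensions
total linear extensions = 4

4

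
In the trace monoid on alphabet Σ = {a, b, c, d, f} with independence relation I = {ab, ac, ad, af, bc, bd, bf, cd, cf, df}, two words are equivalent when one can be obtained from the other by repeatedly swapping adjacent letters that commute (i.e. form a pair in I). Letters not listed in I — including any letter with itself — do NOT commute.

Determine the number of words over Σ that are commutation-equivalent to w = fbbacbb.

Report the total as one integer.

#0=f has no predecessor
#1=b has no predecessor
#2=b depends on [1:b]
#3=a has no predecessor
#4=c has no predecessor
#5=b depends on [2:b]
#6=b depends on [5:b]
sources: [0:f, 1:b, 3:a, 4:c]
N(rest) = Σ N(rest − s) over sources s of rest; N(one piece) = 1:
  size 1 → [0]=1  [3]=1  [4]=1  [6]=1
  size 2 → [0,3]=2  [0,4]=2  [0,6]=2  [3,4]=2  [3,6]=2  [4,6]=2  [5,6]=1
  size 3 → [0,3,4]=6  [0,3,6]=6  [0,4,6]=6  [0,5,6]=3  [2,5,6]=1  [3,4,6]=6  [3,5,6]=3  [4,5,6]=3
  size 4 → [0,2,5,6]=4  [0,3,4,6]=24  [0,3,5,6]=12  [0,4,5,6]=12  [1,2,5,6]=1  [2,3,5,6]=4  [2,4,5,6]=4  [3,4,5,6]=12
  size 5 → [0,1,2,5,6]=5  [0,2,3,5,6]=20  [0,2,4,5,6]=20  [0,3,4,5,6]=60  [1,2,3,5,6]=5  [1,2,4,5,6]=5  [2,3,4,5,6]=20
  first=0(f) contributes 30
  first=1(b) contributes 120
  first=3(a) contributes 30
  first=4(c) contributes 30
|[w]| = 210

210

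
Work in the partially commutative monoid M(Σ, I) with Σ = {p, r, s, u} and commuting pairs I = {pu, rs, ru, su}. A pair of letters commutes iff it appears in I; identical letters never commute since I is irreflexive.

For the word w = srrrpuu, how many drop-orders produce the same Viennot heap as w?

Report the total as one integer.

84

piece 0:s — minimal
piece 1:r — minimal
piece 2:r rests on {1:r}
piece 3:r rests on {2:r}
piece 4:p rests on {0:s, 3:r}
piece 5:u — minimal
piece 6:u rests on {5:u}
minimal pieces: {0:s, 1:r, 5:u}
ways to finish when only these pieces remain (= sum over removing one remaining piece with nothing left below it):
  1 left: {4}→1  {6}→1
  2 left: {0,4}→1  {3,4}→1  {4,6}→2  {5,6}→1
  3 left: {0,3,4}→2  {0,4,6}→3  {2,3,4}→1  {3,4,6}→3  {4,5,6}→3
  4 left: {0,2,3,4}→3  {0,3,4,6}→8  {0,4,5,6}→6  {1,2,3,4}→1  {2,3,4,6}→4  {3,4,5,6}→6
  5 left: {0,1,2,3,4}→4  {0,2,3,4,6}→15  {0,3,4,5,6}→20  {1,2,3,4,6}→5  {2,3,4,5,6}→10
  placing 0:s first → 15 extensions
  placing 1:r first → 45 extensions
  placing 5:u first → 24 extensions
total linear extensions = 84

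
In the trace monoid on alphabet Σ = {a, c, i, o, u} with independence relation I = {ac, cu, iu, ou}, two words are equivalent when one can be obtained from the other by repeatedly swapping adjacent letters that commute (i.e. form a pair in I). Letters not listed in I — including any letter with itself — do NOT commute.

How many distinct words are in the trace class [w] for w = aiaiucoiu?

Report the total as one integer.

15

#0=a has no predecessor
#1=i depends on [0:a]
#2=a depends on [1:i]
#3=i depends on [2:a]
#4=u depends on [2:a]
#5=c depends on [3:i]
#6=o depends on [5:c]
#7=i depends on [6:o]
#8=u depends on [4:u]
sources: [0:a]
N(rest) = Σ N(rest − s) over sources s of rest; N(one piece) = 1:
  size 1 → [7]=1  [8]=1
  size 2 → [4,8]=1  [6,7]=1  [7,8]=2
  size 3 → [4,7,8]=3  [5,6,7]=1  [6,7,8]=3
  size 4 → [3,5,6,7]=1  [4,6,7,8]=6  [5,6,7,8]=4
  size 5 → [3,5,6,7,8]=5  [4,5,6,7,8]=10
  size 6 → [3,4,5,6,7,8]=15
  size 7 → [2,3,4,5,6,7,8]=15
  first=0(a) contributes 15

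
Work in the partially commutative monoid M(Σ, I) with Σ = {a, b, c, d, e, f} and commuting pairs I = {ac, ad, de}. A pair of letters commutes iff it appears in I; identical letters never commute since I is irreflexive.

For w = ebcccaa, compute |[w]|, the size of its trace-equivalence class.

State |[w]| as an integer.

10

piece 0:e — minimal
piece 1:b rests on {0:e}
piece 2:c rests on {1:b}
piece 3:c rests on {2:c}
piece 4:c rests on {3:c}
piece 5:a rests on {1:b}
piece 6:a rests on {5:a}
minimal pieces: {0:e}
ways to finish when only these pieces remain (= sum over removing one remaining piece with nothing left below it):
  1 left: {4}→1  {6}→1
  2 left: {3,4}→1  {4,6}→2  {5,6}→1
  3 left: {2,3,4}→1  {3,4,6}→3  {4,5,6}→3
  4 left: {2,3,4,6}→4  {3,4,5,6}→6
  5 left: {2,3,4,5,6}→10
  placing 0:e first → 10 extensions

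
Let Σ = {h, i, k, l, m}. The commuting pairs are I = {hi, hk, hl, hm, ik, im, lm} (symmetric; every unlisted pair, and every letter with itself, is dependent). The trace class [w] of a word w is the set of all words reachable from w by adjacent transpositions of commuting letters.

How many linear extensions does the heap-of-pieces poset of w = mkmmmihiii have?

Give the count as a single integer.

#0=m has no predecessor
#1=k depends on [0:m]
#2=m depends on [1:k]
#3=m depends on [2:m]
#4=m depends on [3:m]
#5=i has no predecessor
#6=h has no predecessor
#7=i depends on [5:i]
#8=i depends on [7:i]
#9=i depends on [8:i]
sources: [0:m, 5:i, 6:h]
N(rest) = Σ N(rest − s) over sources s of rest; N(one piece) = 1:
  size 1 → [4]=1  [6]=1  [9]=1
  size 2 → [3,4]=1  [4,6]=2  [4,9]=2  [6,9]=2  [8,9]=1
  size 3 → [2,3,4]=1  [3,4,6]=3  [3,4,9]=3  [4,6,9]=6  [4,8,9]=3  [6,8,9]=3  [7,8,9]=1
  size 4 → [1,2,3,4]=1  [2,3,4,6]=4  [2,3,4,9]=4  [3,4,6,9]=12  [3,4,8,9]=6  [4,6,8,9]=12  [4,7,8,9]=4  [5,7,8,9]=1  [6,7,8,9]=4
  size 5 → [0,1,2,3,4]=1  [1,2,3,4,6]=5  [1,2,3,4,9]=5  [2,3,4,6,9]=20  [2,3,4,8,9]=10  [3,4,6,8,9]=30  [3,4,7,8,9]=10  [4,5,7,8,9]=5  [4,6,7,8,9]=20  [5,6,7,8,9]=5
  size 6 → [0,1,2,3,4,6]=6  [0,1,2,3,4,9]=6  [1,2,3,4,6,9]=30  [1,2,3,4,8,9]=15  [2,3,4,6,8,9]=60  [2,3,4,7,8,9]=20  [3,4,5,7,8,9]=15  [3,4,6,7,8,9]=60  [4,5,6,7,8,9]=30
  size 7 → [0,1,2,3,4,6,9]=42  [0,1,2,3,4,8,9]=21  [1,2,3,4,6,8,9]=105  [1,2,3,4,7,8,9]=35  [2,3,4,5,7,8,9]=35  [2,3,4,6,7,8,9]=140  [3,4,5,6,7,8,9]=105
  size 8 → [0,1,2,3,4,6,8,9]=168  [0,1,2,3,4,7,8,9]=56  [1,2,3,4,5,7,8,9]=70  [1,2,3,4,6,7,8,9]=280  [2,3,4,5,6,7,8,9]=280
  first=0(m) contributes 630
  first=5(i) contributes 504
  first=6(h) contributes 126
|[w]| = 1260

1260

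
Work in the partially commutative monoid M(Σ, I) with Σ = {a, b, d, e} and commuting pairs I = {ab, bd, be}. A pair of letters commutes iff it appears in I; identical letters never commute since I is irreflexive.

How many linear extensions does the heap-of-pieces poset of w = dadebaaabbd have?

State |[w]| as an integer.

165

0(d) covers ∅
1(a) covers 0:d
2(d) covers 1:a
3(e) covers 2:d
4(b) covers ∅
5(a) covers 3:e
6(a) covers 5:a
7(a) covers 6:a
8(b) covers 4:b
9(b) covers 8:b
10(d) covers 7:a
floor of heap: 0:d, 4:b
completions by unplaced set U, small U first (add the entries for U minus each lowest piece of U):
  |U|=1: {9}:1  {10}:1
  |U|=2: {7,10}:1  {8,9}:1  {9,10}:2
  |U|=3: {4,8,9}:1  {6,7,10}:1  {7,9,10}:3  {8,9,10}:3
  |U|=4: {4,8,9,10}:4  {5,6,7,10}:1  {6,7,9,10}:4  {7,8,9,10}:6
  |U|=5: {3,5,6,7,10}:1  {4,7,8,9,10}:10  {5,6,7,9,10}:5  {6,7,8,9,10}:10
  |U|=6: {2,3,5,6,7,10}:1  {3,5,6,7,9,10}:6  {4,6,7,8,9,10}:20  {5,6,7,8,9,10}:15
  |U|=7: {1,2,3,5,6,7,10}:1  {2,3,5,6,7,9,10}:7  {3,5,6,7,8,9,10}:21  {4,5,6,7,8,9,10}:35
  |U|=8: {0,1,2,3,5,6,7,10}:1  {1,2,3,5,6,7,9,10}:8  {2,3,5,6,7,8,9,10}:28  {3,4,5,6,7,8,9,10}:56
  |U|=9: {0,1,2,3,5,6,7,9,10}:9  {1,2,3,5,6,7,8,9,10}:36  {2,3,4,5,6,7,8,9,10}:84
  start at 0(d): 120
  start at 4(b): 45
sum over floor = 165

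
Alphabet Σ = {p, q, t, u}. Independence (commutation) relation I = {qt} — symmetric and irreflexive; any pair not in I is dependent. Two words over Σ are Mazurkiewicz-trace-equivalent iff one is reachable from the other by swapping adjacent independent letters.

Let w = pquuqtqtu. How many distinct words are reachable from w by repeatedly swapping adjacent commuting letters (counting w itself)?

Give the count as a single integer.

6

0(p) covers ∅
1(q) covers 0:p
2(u) covers 1:q
3(u) covers 2:u
4(q) covers 3:u
5(t) covers 3:u
6(q) covers 4:q
7(t) covers 5:t
8(u) covers 6:q, 7:t
floor of heap: 0:p
completions by unplaced set U, small U first (add the entries for U minus each lowest piece of U):
  |U|=1: {8}:1
  |U|=2: {6,8}:1  {7,8}:1
  |U|=3: {4,6,8}:1  {5,7,8}:1  {6,7,8}:2
  |U|=4: {4,6,7,8}:3  {5,6,7,8}:3
  |U|=5: {4,5,6,7,8}:6
  |U|=6: {3,4,5,6,7,8}:6
  |U|=7: {2,3,4,5,6,7,8}:6
  start at 0(p): 6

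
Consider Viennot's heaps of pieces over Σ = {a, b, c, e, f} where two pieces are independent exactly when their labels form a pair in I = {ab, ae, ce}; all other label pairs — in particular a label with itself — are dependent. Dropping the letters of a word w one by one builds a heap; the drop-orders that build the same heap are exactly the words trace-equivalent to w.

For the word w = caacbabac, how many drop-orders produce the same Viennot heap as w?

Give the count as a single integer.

piece 0:c — minimal
piece 1:a rests on {0:c}
piece 2:a rests on {1:a}
piece 3:c rests on {2:a}
piece 4:b rests on {3:c}
piece 5:a rests on {3:c}
piece 6:b rests on {4:b}
piece 7:a rests on {5:a}
piece 8:c rests on {6:b, 7:a}
minimal pieces: {0:c}
ways to finish when only these pieces remain (= sum over removing one remaining piece with nothing left below it):
  1 left: {8}→1
  2 left: {6,8}→1  {7,8}→1
  3 left: {4,6,8}→1  {5,7,8}→1  {6,7,8}→2
  4 left: {4,6,7,8}→3  {5,6,7,8}→3
  5 left: {4,5,6,7,8}→6
  6 left: {3,4,5,6,7,8}→6
  7 left: {2,3,4,5,6,7,8}→6
  placing 0:c first → 6 extensions

6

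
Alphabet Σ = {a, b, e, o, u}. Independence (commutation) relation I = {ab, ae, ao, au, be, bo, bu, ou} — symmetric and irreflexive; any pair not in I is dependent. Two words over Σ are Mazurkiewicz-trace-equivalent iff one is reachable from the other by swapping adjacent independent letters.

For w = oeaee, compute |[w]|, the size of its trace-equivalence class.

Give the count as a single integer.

#0=o has no predecessor
#1=e depends on [0:o]
#2=a has no predecessor
#3=e depends on [1:e]
#4=e depends on [3:e]
sources: [0:o, 2:a]
N(rest) = Σ N(rest − s) over sources s of rest; N(one piece) = 1:
  size 1 → [2]=1  [4]=1
  size 2 → [2,4]=2  [3,4]=1
  size 3 → [1,3,4]=1  [2,3,4]=3
  first=0(o) contributes 4
  first=2(a) contributes 1
|[w]| = 5

5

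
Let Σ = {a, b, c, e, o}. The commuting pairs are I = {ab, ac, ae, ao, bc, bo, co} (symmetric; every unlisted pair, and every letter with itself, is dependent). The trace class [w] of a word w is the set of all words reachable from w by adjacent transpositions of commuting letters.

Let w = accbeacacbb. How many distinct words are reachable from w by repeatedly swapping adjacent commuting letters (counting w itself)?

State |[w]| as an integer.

#0=a has no predecessor
#1=c has no predecessor
#2=c depends on [1:c]
#3=b has no predecessor
#4=e depends on [2:c, 3:b]
#5=a depends on [0:a]
#6=c depends on [4:e]
#7=a depends on [5:a]
#8=c depends on [6:c]
#9=b depends on [4:e]
#10=b depends on [9:b]
sources: [0:a, 1:c, 3:b]
N(rest) = Σ N(rest − s) over sources s of rest; N(one piece) = 1:
  size 1 → [7]=1  [8]=1  [10]=1
  size 2 → [5,7]=1  [6,8]=1  [7,8]=2  [7,10]=2  [8,10]=2  [9,10]=1
  size 3 → [0,5,7]=1  [5,7,8]=3  [5,7,10]=3  [6,7,8]=3  [6,8,10]=3  [7,8,10]=6  [7,9,10]=3  [8,9,10]=3
  size 4 → [0,5,7,8]=4  [0,5,7,10]=4  [5,6,7,8]=6  [5,7,8,10]=12  [5,7,9,10]=6  [6,7,8,10]=12  [6,8,9,10]=6  [7,8,9,10]=12
  size 5 → [0,5,6,7,8]=10  [0,5,7,8,10]=20  [0,5,7,9,10]=10  [4,6,8,9,10]=6  [5,6,7,8,10]=30  [5,7,8,9,10]=30  [6,7,8,9,10]=30
  size 6 → [0,5,6,7,8,10]=60  [0,5,7,8,9,10]=60  [2,4,6,8,9,10]=6  [3,4,6,8,9,10]=6  [4,6,7,8,9,10]=36  [5,6,7,8,9,10]=90
  size 7 → [0,5,6,7,8,9,10]=210  [1,2,4,6,8,9,10]=6  [2,3,4,6,8,9,10]=12  [2,4,6,7,8,9,10]=42  [3,4,6,7,8,9,10]=42  [4,5,6,7,8,9,10]=126
  size 8 → [0,4,5,6,7,8,9,10]=336  [1,2,3,4,6,8,9,10]=18  [1,2,4,6,7,8,9,10]=48  [2,3,4,6,7,8,9,10]=96  [2,4,5,6,7,8,9,10]=168  [3,4,5,6,7,8,9,10]=168
  size 9 → [0,2,4,5,6,7,8,9,10]=504  [0,3,4,5,6,7,8,9,10]=504  [1,2,3,4,6,7,8,9,10]=162  [1,2,4,5,6,7,8,9,10]=216  [2,3,4,5,6,7,8,9,10]=432
  first=0(a) contributes 810
  first=1(c) contributes 1440
  first=3(b) contributes 720
|[w]| = 2970

2970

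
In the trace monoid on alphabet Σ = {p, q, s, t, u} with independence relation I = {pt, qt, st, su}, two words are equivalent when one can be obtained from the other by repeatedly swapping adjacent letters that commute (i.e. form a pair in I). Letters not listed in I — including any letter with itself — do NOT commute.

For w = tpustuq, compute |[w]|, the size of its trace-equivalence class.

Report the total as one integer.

piece 0:t — minimal
piece 1:p — minimal
piece 2:u rests on {0:t, 1:p}
piece 3:s rests on {1:p}
piece 4:t rests on {2:u}
piece 5:u rests on {4:t}
piece 6:q rests on {3:s, 5:u}
minimal pieces: {0:t, 1:p}
ways to finish when only these pieces remain (= sum over removing one remaining piece with nothing left below it):
  1 left: {6}→1
  2 left: {3,6}→1  {5,6}→1
  3 left: {3,5,6}→2  {4,5,6}→1
  4 left: {2,4,5,6}→1  {3,4,5,6}→3
  5 left: {0,2,4,5,6}→1  {2,3,4,5,6}→4
  placing 0:t first → 4 extensions
  placing 1:p first → 5 extensions
total linear extensions = 9

9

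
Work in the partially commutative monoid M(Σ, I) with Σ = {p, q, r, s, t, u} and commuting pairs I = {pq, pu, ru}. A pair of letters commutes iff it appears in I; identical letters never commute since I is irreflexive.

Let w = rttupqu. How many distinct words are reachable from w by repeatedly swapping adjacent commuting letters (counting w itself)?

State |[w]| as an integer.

0(r) covers ∅
1(t) covers 0:r
2(t) covers 1:t
3(u) covers 2:t
4(p) covers 2:t
5(q) covers 3:u
6(u) covers 5:q
floor of heap: 0:r
completions by unplaced set U, small U first (add the entries for U minus each lowest piece of U):
  |U|=1: {4}:1  {6}:1
  |U|=2: {4,6}:2  {5,6}:1
  |U|=3: {3,5,6}:1  {4,5,6}:3
  |U|=4: {3,4,5,6}:4
  |U|=5: {2,3,4,5,6}:4
  start at 0(r): 4

4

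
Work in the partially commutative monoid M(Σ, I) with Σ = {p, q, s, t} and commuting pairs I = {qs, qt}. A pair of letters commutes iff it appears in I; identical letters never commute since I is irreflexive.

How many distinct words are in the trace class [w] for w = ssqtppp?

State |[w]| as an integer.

drop 0:s onto floor
drop 1:s onto {0:s}
drop 2:q onto floor
drop 3:t onto {1:s}
drop 4:p onto {2:q, 3:t}
drop 5:p onto {4:p}
drop 6:p onto {5:p}
ground layer = {0:s, 2:q}
drop-orders for the pieces not yet dropped (sum over which currently-grounded one goes next):
  1 to go: {6} 1
  2 to go: {5,6} 1
  3 to go: {4,5,6} 1
  4 to go: {2,4,5,6} 1  {3,4,5,6} 1
  5 to go: {1,3,4,5,6} 1  {2,3,4,5,6} 2
  if 0:s drops first: 3 orders
  if 2:q drops first: 1 orders
heap linearizations: 4

4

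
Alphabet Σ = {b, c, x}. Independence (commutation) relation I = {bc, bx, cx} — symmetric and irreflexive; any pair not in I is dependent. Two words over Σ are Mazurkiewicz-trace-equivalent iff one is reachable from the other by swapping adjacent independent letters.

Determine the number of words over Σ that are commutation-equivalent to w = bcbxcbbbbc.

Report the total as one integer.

840

drop 0:b onto floor
drop 1:c onto floor
drop 2:b onto {0:b}
drop 3:x onto floor
drop 4:c onto {1:c}
drop 5:b onto {2:b}
drop 6:b onto {5:b}
drop 7:b onto {6:b}
drop 8:b onto {7:b}
drop 9:c onto {4:c}
ground layer = {0:b, 1:c, 3:x}
drop-orders for the pieces not yet dropped (sum over which currently-grounded one goes next):
  1 to go: {3} 1  {8} 1  {9} 1
  2 to go: {3,8} 2  {3,9} 2  {4,9} 1  {7,8} 1  {8,9} 2
  3 to go: {1,4,9} 1  {3,4,9} 3  {3,7,8} 3  {3,8,9} 6  {4,8,9} 3  {6,7,8} 1  {7,8,9} 3
  4 to go: {1,3,4,9} 4  {1,4,8,9} 4  {3,4,8,9} 12  {3,6,7,8} 4  {3,7,8,9} 12  {4,7,8,9} 6  {5,6,7,8} 1  {6,7,8,9} 4
  5 to go: {1,3,4,8,9} 20  {1,4,7,8,9} 10  {2,5,6,7,8} 1  {3,4,7,8,9} 30  {3,5,6,7,8} 5  {3,6,7,8,9} 20  {4,6,7,8,9} 10  {5,6,7,8,9} 5
  6 to go: {0,2,5,6,7,8} 1  {1,3,4,7,8,9} 60  {1,4,6,7,8,9} 20  {2,3,5,6,7,8} 6  {2,5,6,7,8,9} 6  {3,4,6,7,8,9} 60  {3,5,6,7,8,9} 30  {4,5,6,7,8,9} 15
  7 to go: {0,2,3,5,6,7,8} 7  {0,2,5,6,7,8,9} 7  {1,3,4,6,7,8,9} 140  {1,4,5,6,7,8,9} 35  {2,3,5,6,7,8,9} 42  {2,4,5,6,7,8,9} 21  {3,4,5,6,7,8,9} 105
  8 to go: {0,2,3,5,6,7,8,9} 56  {0,2,4,5,6,7,8,9} 28  {1,2,4,5,6,7,8,9} 56  {1,3,4,5,6,7,8,9} 280  {2,3,4,5,6,7,8,9} 168
  if 0:b drops first: 504 orders
  if 1:c drops first: 252 orders
  if 3:x drops first: 84 orders
heap linearizations: 840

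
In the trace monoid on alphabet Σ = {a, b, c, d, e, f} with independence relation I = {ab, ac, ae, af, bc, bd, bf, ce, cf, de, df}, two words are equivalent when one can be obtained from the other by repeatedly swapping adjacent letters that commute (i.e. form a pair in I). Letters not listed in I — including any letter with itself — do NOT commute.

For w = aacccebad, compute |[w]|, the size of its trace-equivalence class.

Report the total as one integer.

drop 0:a onto floor
drop 1:a onto {0:a}
drop 2:c onto floor
drop 3:c onto {2:c}
drop 4:c onto {3:c}
drop 5:e onto floor
drop 6:b onto {5:e}
drop 7:a onto {1:a}
drop 8:d onto {4:c, 7:a}
ground layer = {0:a, 2:c, 5:e}
drop-orders for the pieces not yet dropped (sum over which currently-grounded one goes next):
  1 to go: {6} 1  {8} 1
  2 to go: {4,8} 1  {5,6} 1  {6,8} 2  {7,8} 1
  3 to go: {1,7,8} 1  {3,4,8} 1  {4,6,8} 3  {4,7,8} 2  {5,6,8} 3  {6,7,8} 3
  4 to go: {0,1,7,8} 1  {1,4,7,8} 3  {1,6,7,8} 4  {2,3,4,8} 1  {3,4,6,8} 4  {3,4,7,8} 3  {4,5,6,8} 6  {4,6,7,8} 8  {5,6,7,8} 6
  5 to go: {0,1,4,7,8} 4  {0,1,6,7,8} 5  {1,3,4,7,8} 6  {1,4,6,7,8} 15  {1,5,6,7,8} 10  {2,3,4,6,8} 5  {2,3,4,7,8} 4  {3,4,5,6,8} 10  {3,4,6,7,8} 15  {4,5,6,7,8} 20
  6 to go: {0,1,3,4,7,8} 10  {0,1,4,6,7,8} 24  {0,1,5,6,7,8} 15  {1,2,3,4,7,8} 10  {1,3,4,6,7,8} 36  {1,4,5,6,7,8} 45  {2,3,4,5,6,8} 15  {2,3,4,6,7,8} 24  {3,4,5,6,7,8} 45
  7 to go: {0,1,2,3,4,7,8} 20  {0,1,3,4,6,7,8} 70  {0,1,4,5,6,7,8} 84  {1,2,3,4,6,7,8} 70  {1,3,4,5,6,7,8} 126  {2,3,4,5,6,7,8} 84
  if 0:a drops first: 280 orders
  if 2:c drops first: 280 orders
  if 5:e drops first: 160 orders
heap linearizations: 720

720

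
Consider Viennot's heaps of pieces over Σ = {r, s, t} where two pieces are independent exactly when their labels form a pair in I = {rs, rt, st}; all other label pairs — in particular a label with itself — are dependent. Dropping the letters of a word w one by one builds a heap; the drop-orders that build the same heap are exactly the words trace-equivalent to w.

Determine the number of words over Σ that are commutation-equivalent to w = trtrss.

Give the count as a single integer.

90

piece 0:t — minimal
piece 1:r — minimal
piece 2:t rests on {0:t}
piece 3:r rests on {1:r}
piece 4:s — minimal
piece 5:s rests on {4:s}
minimal pieces: {0:t, 1:r, 4:s}
ways to finish when only these pieces remain (= sum over removing one remaining piece with nothing left below it):
  1 left: {2}→1  {3}→1  {5}→1
  2 left: {0,2}→1  {1,3}→1  {2,3}→2  {2,5}→2  {3,5}→2  {4,5}→1
  3 left: {0,2,3}→3  {0,2,5}→3  {1,2,3}→3  {1,3,5}→3  {2,3,5}→6  {2,4,5}→3  {3,4,5}→3
  4 left: {0,1,2,3}→6  {0,2,3,5}→12  {0,2,4,5}→6  {1,2,3,5}→12  {1,3,4,5}→6  {2,3,4,5}→12
  placing 0:t first → 30 extensions
  placing 1:r first → 30 extensions
  placing 4:s first → 30 extensions
total linear extensions = 90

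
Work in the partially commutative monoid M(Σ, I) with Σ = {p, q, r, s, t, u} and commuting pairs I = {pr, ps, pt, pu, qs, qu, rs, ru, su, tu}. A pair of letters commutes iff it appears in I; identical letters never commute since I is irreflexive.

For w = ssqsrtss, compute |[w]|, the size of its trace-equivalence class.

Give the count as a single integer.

10

0(s) covers ∅
1(s) covers 0:s
2(q) covers ∅
3(s) covers 1:s
4(r) covers 2:q
5(t) covers 3:s, 4:r
6(s) covers 5:t
7(s) covers 6:s
floor of heap: 0:s, 2:q
completions by unplaced set U, small U first (add the entries for U minus each lowest piece of U):
  |U|=1: {7}:1
  |U|=2: {6,7}:1
  |U|=3: {5,6,7}:1
  |U|=4: {3,5,6,7}:1  {4,5,6,7}:1
  |U|=5: {1,3,5,6,7}:1  {2,4,5,6,7}:1  {3,4,5,6,7}:2
  |U|=6: {0,1,3,5,6,7}:1  {1,3,4,5,6,7}:3  {2,3,4,5,6,7}:3
  start at 0(s): 6
  start at 2(q): 4
sum over floor = 10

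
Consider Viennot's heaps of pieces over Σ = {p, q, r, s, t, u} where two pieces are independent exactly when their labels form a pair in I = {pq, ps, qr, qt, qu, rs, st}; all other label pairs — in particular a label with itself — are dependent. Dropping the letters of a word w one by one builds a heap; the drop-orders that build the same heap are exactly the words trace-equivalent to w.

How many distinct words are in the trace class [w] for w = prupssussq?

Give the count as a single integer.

3

#0=p has no predecessor
#1=r depends on [0:p]
#2=u depends on [1:r]
#3=p depends on [2:u]
#4=s depends on [2:u]
#5=s depends on [4:s]
#6=u depends on [3:p, 5:s]
#7=s depends on [6:u]
#8=s depends on [7:s]
#9=q depends on [8:s]
sources: [0:p]
N(rest) = Σ N(rest − s) over sources s of rest; N(one piece) = 1:
  size 1 → [9]=1
  size 2 → [8,9]=1
  size 3 → [7,8,9]=1
  size 4 → [6,7,8,9]=1
  size 5 → [3,6,7,8,9]=1  [5,6,7,8,9]=1
  size 6 → [3,5,6,7,8,9]=2  [4,5,6,7,8,9]=1
  size 7 → [3,4,5,6,7,8,9]=3
  size 8 → [2,3,4,5,6,7,8,9]=3
  first=0(p) contributes 3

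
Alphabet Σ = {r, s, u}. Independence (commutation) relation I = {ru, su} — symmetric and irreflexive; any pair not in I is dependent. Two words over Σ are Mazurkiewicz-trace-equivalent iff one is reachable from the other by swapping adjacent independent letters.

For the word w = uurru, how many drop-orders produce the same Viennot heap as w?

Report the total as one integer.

10

#0=u has no predecessor
#1=u depends on [0:u]
#2=r has no predecessor
#3=r depends on [2:r]
#4=u depends on [1:u]
sources: [0:u, 2:r]
N(rest) = Σ N(rest − s) over sources s of rest; N(one piece) = 1:
  size 1 → [3]=1  [4]=1
  size 2 → [1,4]=1  [2,3]=1  [3,4]=2
  size 3 → [0,1,4]=1  [1,3,4]=3  [2,3,4]=3
  first=0(u) contributes 6
  first=2(r) contributes 4
|[w]| = 10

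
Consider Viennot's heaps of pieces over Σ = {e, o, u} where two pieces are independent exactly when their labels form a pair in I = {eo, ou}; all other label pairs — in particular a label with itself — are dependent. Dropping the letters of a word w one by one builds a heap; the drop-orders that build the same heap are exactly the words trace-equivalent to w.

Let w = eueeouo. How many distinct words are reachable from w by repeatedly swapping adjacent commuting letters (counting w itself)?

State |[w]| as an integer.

21

piece 0:e — minimal
piece 1:u rests on {0:e}
piece 2:e rests on {1:u}
piece 3:e rests on {2:e}
piece 4:o — minimal
piece 5:u rests on {3:e}
piece 6:o rests on {4:o}
minimal pieces: {0:e, 4:o}
ways to finish when only these pieces remain (= sum over removing one remaining piece with nothing left below it):
  1 left: {5}→1  {6}→1
  2 left: {3,5}→1  {4,6}→1  {5,6}→2
  3 left: {2,3,5}→1  {3,5,6}→3  {4,5,6}→3
  4 left: {1,2,3,5}→1  {2,3,5,6}→4  {3,4,5,6}→6
  5 left: {0,1,2,3,5}→1  {1,2,3,5,6}→5  {2,3,4,5,6}→10
  placing 0:e first → 15 extensions
  placing 4:o first → 6 extensions
total linear extensions = 21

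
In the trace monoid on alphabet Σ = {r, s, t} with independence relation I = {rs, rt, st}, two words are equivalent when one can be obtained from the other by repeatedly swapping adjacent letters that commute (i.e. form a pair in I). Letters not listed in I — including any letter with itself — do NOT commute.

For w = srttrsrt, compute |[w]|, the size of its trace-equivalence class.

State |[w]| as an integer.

560

0(s) covers ∅
1(r) covers ∅
2(t) covers ∅
3(t) covers 2:t
4(r) covers 1:r
5(s) covers 0:s
6(r) covers 4:r
7(t) covers 3:t
floor of heap: 0:s, 1:r, 2:t
completions by unplaced set U, small U first (add the entries for U minus each lowest piece of U):
  |U|=1: {5}:1  {6}:1  {7}:1
  |U|=2: {0,5}:1  {3,7}:1  {4,6}:1  {5,6}:2  {5,7}:2  {6,7}:2
  |U|=3: {0,5,6}:3  {0,5,7}:3  {1,4,6}:1  {2,3,7}:1  {3,5,7}:3  {3,6,7}:3  {4,5,6}:3  {4,6,7}:3  {5,6,7}:6
  |U|=4: {0,3,5,7}:6  {0,4,5,6}:6  {0,5,6,7}:12  {1,4,5,6}:4  {1,4,6,7}:4  {2,3,5,7}:4  {2,3,6,7}:4  {3,4,6,7}:6  {3,5,6,7}:12  {4,5,6,7}:12
  |U|=5: {0,1,4,5,6}:10  {0,2,3,5,7}:10  {0,3,5,6,7}:30  {0,4,5,6,7}:30  {1,3,4,6,7}:10  {1,4,5,6,7}:20  {2,3,4,6,7}:10  {2,3,5,6,7}:20  {3,4,5,6,7}:30
  |U|=6: {0,1,4,5,6,7}:60  {0,2,3,5,6,7}:60  {0,3,4,5,6,7}:90  {1,2,3,4,6,7}:20  {1,3,4,5,6,7}:60  {2,3,4,5,6,7}:60
  start at 0(s): 140
  start at 1(r): 210
  start at 2(t): 210
sum over floor = 560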